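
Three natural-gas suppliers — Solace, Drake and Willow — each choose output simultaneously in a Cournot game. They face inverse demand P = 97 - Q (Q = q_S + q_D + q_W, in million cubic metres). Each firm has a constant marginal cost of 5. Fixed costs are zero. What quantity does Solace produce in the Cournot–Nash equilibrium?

A representative firm's profit is π_i = q_i(97 - Q) - 5q_i.
Setting ∂π_i/∂q_i = 0 with rivals' quantities fixed: 92 - 2q_i - Σ_{j≠i} q_j = 0.
By symmetry each firm produces the same amount; substituting Σ_{j≠i} q_j = 2q_i yields q_i = 92/4 = 23.

23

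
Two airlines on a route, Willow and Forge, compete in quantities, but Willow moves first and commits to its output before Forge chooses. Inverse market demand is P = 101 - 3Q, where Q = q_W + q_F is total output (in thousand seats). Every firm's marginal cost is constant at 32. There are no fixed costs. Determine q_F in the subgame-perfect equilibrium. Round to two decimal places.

The follower Forge best-responds to any q_W: π_F = (101 - 3Q)q_F - 32q_F.
∂π_F/∂q_F = 69 - 3q_W - 6q_F = 0 gives the reaction function q_F = (69 - 3q_W)/6.
Willow substitutes q_F(q_W) into its own profit: π_W = q_W(101 - 3q_W - (69 - 3q_W)/2) - 32q_W = (133/2 - (3/2)q_W)q_W - 32q_W.
Leader FOC: 69/2 - 3q_W = 0, so q_W = 23/2.
Then q_F = (69 - 3·(23/2))/6 = 23/4.

5.75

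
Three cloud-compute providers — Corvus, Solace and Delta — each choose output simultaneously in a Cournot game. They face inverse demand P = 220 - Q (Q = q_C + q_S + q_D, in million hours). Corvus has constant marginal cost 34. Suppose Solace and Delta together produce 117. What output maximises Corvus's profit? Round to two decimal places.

With rivals' combined output fixed at 117, Corvus's profit is π_C = (220 - 117 - q_C)q_C - (34q_C) = (103 - q_C)q_C - (34q_C).
∂π_C/∂q_C = 69 - 2q_C = 0, so q_C = 69/2.

34.50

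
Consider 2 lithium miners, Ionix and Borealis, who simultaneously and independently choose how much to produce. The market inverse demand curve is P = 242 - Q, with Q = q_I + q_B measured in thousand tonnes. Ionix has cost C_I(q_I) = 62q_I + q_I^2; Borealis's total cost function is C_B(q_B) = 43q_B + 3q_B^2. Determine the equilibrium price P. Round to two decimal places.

182.10

Ionix's profit: π_I = (242 - Q)q_I - (62q_I + q_I²). Setting ∂π_I/∂q_I = 0: 180 - 4q_I - (q_B) = 0.
Borealis's profit: π_B = (242 - Q)q_B - (43q_B + 3q_B²). Setting ∂π_B/∂q_B = 0: 199 - 8q_B - (q_I) = 0.
So q_I = (180 - q_B)/4 and q_B = (199 - q_I)/8.
Substituting one into the other gives q_I = 1241/31 and q_B = 616/31.
Total output Q = 1857/31, so price P = 242 - 1857/31 = 182.0968.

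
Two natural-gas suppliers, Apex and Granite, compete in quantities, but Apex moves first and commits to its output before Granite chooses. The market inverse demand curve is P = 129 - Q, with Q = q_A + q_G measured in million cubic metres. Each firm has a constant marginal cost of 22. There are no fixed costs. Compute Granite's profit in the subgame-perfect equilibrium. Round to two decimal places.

Solve by backward induction. Given q_A, the follower Granite maximises π_G = (129 - q_A - q_G)q_G - 22q_G.
∂π_G/∂q_G = 107 - q_A - 2q_G = 0 gives the reaction function q_G = (107 - q_A)/2.
Apex substitutes q_G(q_A) into its own profit: π_A = q_A(129 - q_A - (107 - q_A)/2) - 22q_A = (151/2 - (1/2)q_A)q_A - 22q_A.
Maximising: ∂π_A/∂q_A = 107/2 - q_A = 0, giving q_A = 107/2.
Then q_G = (107 - 107/2)/2 = 107/4.
Price P = 129 - 321/4 = 195/4.
Granite's profit: (195/4 - 22)·(107/4) = 715.5625.

715.56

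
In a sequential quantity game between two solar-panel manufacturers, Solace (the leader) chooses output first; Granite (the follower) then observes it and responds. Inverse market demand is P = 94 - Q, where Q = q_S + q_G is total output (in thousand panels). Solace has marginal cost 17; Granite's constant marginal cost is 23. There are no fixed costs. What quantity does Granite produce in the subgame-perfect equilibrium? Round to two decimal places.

Solve by backward induction. Given q_S, the follower Granite maximises π_G = (94 - q_S - q_G)q_G - 23q_G.
Follower FOC: 71 - q_S - 2q_G = 0, so q_G(q_S) = (71 - q_S)/2.
The leader anticipates this reaction. Substituting into P = 94 - Q gives P = 117/2 - (1/2)q_S, so π_S = (117/2 - (1/2)q_S)q_S - 17q_S.
Leader FOC: 83/2 - q_S = 0, so q_S = 83/2.
Then q_G = (71 - 83/2)/2 = 59/4.

14.75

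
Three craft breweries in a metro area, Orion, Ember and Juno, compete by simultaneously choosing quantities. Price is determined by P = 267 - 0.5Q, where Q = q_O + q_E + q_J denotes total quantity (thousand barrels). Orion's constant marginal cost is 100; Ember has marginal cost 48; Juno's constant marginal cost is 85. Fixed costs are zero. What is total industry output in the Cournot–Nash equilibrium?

Orion's profit: π_O = (267 - 0.5Q)q_O - (100q_O). Setting ∂π_O/∂q_O = 0: 167 - q_O - (1/2)(q_E + q_J) = 0.
Ember's first-order condition: 219 - q_E - (1/2)(q_O + q_J) = 0.
Juno's profit: π_J = (267 - 0.5Q)q_J - (85q_J). Setting ∂π_J/∂q_J = 0: 182 - q_J - (1/2)(q_O + q_E) = 0.
Adding the 3 first-order conditions: 568 − 2Q = 0, so Q = 284.
Back-substituting: q_O = (167 − 142)/(1/2) = 50, q_E = (219 − 142)/(1/2) = 154, q_J = (182 − 142)/(1/2) = 80.
Total output Q = 50 + 154 + 80 = 284.

284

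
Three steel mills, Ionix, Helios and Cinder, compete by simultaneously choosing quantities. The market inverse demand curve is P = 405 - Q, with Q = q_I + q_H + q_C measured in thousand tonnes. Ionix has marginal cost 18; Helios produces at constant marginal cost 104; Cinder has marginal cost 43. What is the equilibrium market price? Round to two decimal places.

142.50

Ionix's profit: π_I = (405 - Q)q_I - (18q_I). Setting ∂π_I/∂q_I = 0: 387 - 2q_I - (q_H + q_C) = 0.
Helios's profit: π_H = (405 - Q)q_H - (104q_H). Setting ∂π_H/∂q_H = 0: 301 - 2q_H - (q_I + q_C) = 0.
Cinder's first-order condition: 362 - 2q_C - (q_I + q_H) = 0.
Adding the 3 conditions: 1050 − 2Q − 2Q = 0, i.e. Q = 525/2.
Back-substituting: q_I = (387 − 525/2) = 249/2, q_H = (301 − 525/2) = 77/2, q_C = (362 − 525/2) = 199/2.
Total output Q = 525/2, so price P = 405 - 525/2 = 285/2.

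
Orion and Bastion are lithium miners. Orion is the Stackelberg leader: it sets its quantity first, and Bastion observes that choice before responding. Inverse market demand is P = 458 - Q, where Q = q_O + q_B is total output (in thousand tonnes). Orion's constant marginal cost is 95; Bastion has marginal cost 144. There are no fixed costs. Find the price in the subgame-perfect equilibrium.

The follower Bastion best-responds to any q_O: π_B = (458 - Q)q_B - 144q_B.
Follower FOC: 314 - q_O - 2q_B = 0, so q_B(q_O) = (314 - q_O)/2.
The leader anticipates this reaction. Substituting into P = 458 - Q gives P = 301 - (1/2)q_O, so π_O = (301 - (1/2)q_O)q_O - 95q_O.
Maximising: ∂π_O/∂q_O = 206 - q_O = 0, giving q_O = 206.
Then q_B = (314 - 206)/2 = 54.
Total output Q = 260, so price P = 458 - 260 = 198.

198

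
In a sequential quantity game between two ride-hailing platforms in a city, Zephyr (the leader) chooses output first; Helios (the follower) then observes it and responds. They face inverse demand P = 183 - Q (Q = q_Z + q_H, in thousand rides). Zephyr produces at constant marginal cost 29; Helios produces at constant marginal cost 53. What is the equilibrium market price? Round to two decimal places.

73.50

Solve by backward induction. Given q_Z, the follower Helios maximises π_H = (183 - q_Z - q_H)q_H - 53q_H.
Follower FOC: 130 - q_Z - 2q_H = 0, so q_H(q_Z) = (130 - q_Z)/2.
Zephyr substitutes q_H(q_Z) into its own profit: π_Z = q_Z(183 - q_Z - (130 - q_Z)/2) - 29q_Z = (118 - (1/2)q_Z)q_Z - 29q_Z.
Leader FOC: 89 - q_Z = 0, so q_Z = 89.
Then q_H = (130 - 89)/2 = 41/2.
Total output Q = 219/2, so price P = 183 - 219/2 = 147/2.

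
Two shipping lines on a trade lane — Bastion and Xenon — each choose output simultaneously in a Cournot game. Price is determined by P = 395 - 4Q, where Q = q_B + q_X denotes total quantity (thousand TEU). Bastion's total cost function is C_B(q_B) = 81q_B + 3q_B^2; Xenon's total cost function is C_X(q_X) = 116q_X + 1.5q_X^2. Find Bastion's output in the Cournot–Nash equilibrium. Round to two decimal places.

Bastion's profit: π_B = (395 - 4Q)q_B - (81q_B + 3q_B²). Setting ∂π_B/∂q_B = 0: 314 - 14q_B - 4(q_X) = 0.
Xenon's first-order condition: 279 - 11q_X - 4(q_B) = 0.
So q_B = (314 - 4q_X)/14 and q_X = (279 - 4q_B)/11.
Substituting one into the other gives q_B = 1169/69 and q_X = 1325/69.

16.94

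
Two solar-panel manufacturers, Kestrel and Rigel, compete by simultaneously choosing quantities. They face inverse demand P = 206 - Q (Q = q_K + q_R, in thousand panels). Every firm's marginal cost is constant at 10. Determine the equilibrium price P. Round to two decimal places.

75.33

Each firm earns π_i = (206 - Q)q_i - 10q_i.
Setting ∂π_i/∂q_i = 0 with rivals' quantities fixed: 196 - 2q_i - q_j = 0.
By symmetry each firm produces the same amount; substituting q_j = q_i yields q_i = 196/3.
Total output Q = 392/3, so price P = 206 - 392/3 = 226/3.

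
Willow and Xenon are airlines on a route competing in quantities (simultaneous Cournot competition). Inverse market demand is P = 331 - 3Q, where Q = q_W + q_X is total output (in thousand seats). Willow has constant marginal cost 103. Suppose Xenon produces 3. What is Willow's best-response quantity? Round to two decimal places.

36.50

With the rival's output fixed at 3, Willow's profit is π_W = (331 - 3·3 - 3q_W)q_W - (103q_W) = (322 - 3q_W)q_W - (103q_W).
∂π_W/∂q_W = 219 - 6q_W = 0, so q_W = 73/2.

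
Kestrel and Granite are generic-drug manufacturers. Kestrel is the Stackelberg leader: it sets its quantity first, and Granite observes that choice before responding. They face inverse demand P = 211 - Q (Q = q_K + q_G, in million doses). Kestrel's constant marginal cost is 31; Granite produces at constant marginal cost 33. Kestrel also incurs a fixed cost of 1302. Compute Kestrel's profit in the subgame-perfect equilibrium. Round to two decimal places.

Solve by backward induction. Given q_K, the follower Granite maximises π_G = (211 - q_K - q_G)q_G - 33q_G.
Setting the follower's marginal profit to zero, 178 - q_K - 2q_G = 0, i.e. q_G = (178 - q_K)/2.
Kestrel substitutes q_G(q_K) into its own profit: π_K = q_K(211 - q_K - (178 - q_K)/2) - 31q_K = (122 - (1/2)q_K)q_K - 31q_K.
Maximising: ∂π_K/∂q_K = 91 - q_K = 0, giving q_K = 91.
Then q_G = (178 - 91)/2 = 87/2.
Price P = 211 - 269/2 = 153/2.
Kestrel's profit: (153/2 - 31)·91 - 1302 = 2838.5000.

2838.50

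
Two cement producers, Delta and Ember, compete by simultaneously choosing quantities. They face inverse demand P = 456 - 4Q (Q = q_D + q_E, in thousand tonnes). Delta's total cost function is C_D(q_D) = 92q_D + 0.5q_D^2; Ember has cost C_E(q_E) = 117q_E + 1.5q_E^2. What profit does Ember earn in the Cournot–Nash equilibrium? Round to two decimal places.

Delta's profit: π_D = (456 - 4Q)q_D - (92q_D + (1/2)q_D²). Setting ∂π_D/∂q_D = 0: 364 - 9q_D - 4(q_E) = 0.
Ember's first-order condition: 339 - 11q_E - 4(q_D) = 0.
Rearranging gives the reaction functions q_D = (364 - 4q_E)/9 and q_E = (339 - 4q_D)/11.
Solving the pair: q_D = 31.9036, q_E = 1595/83.
Price P = 456 - 4·51.1205 = 251.5181.
Ember's profit: 251.5181·(1595/83) - 117·(1595/83) - (3/2)(1595/83)² = 2031.0840.

2031.08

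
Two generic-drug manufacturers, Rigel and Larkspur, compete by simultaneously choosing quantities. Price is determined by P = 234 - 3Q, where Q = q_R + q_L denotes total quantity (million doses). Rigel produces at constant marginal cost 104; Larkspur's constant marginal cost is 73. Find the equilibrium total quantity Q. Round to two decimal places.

Rigel's profit: π_R = (234 - 3Q)q_R - (104q_R). Setting ∂π_R/∂q_R = 0: 130 - 6q_R - 3(q_L) = 0.
Larkspur's profit: π_L = (234 - 3Q)q_L - (73q_L). Setting ∂π_L/∂q_L = 0: 161 - 6q_L - 3(q_R) = 0.
Rearranging gives the reaction functions q_R = (130 - 3q_L)/6 and q_L = (161 - 3q_R)/6.
Substituting one into the other gives q_R = 11 and q_L = 64/3.
Total output Q = 11 + 64/3 = 97/3.

32.33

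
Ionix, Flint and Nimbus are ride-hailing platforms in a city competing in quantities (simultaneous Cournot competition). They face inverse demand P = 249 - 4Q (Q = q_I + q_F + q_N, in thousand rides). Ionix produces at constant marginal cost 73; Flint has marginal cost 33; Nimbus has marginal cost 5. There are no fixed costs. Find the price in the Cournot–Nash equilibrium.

Ionix's profit: π_I = (249 - 4Q)q_I - (73q_I). Setting ∂π_I/∂q_I = 0: 176 - 8q_I - 4(q_F + q_N) = 0.
Flint's first-order condition: 216 - 8q_F - 4(q_I + q_N) = 0.
Nimbus's first-order condition: 244 - 8q_N - 4(q_I + q_F) = 0.
Summing all 3 equations gives 636 − 16Q = 0, hence Q = 159/4.
Back-substituting: q_I = (176 − 159)/4 = 17/4, q_F = (216 − 159)/4 = 57/4, q_N = (244 − 159)/4 = 85/4.
Total output Q = 159/4, so price P = 249 - 4·(159/4) = 90.

90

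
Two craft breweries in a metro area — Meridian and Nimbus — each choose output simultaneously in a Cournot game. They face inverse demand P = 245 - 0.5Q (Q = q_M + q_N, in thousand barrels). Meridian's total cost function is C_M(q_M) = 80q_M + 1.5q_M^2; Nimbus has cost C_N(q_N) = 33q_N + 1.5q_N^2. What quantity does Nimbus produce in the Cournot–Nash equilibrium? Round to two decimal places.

Meridian's profit: π_M = (245 - 0.5Q)q_M - (80q_M + (3/2)q_M²). Setting ∂π_M/∂q_M = 0: 165 - 4q_M - (1/2)(q_N) = 0.
Nimbus's first-order condition: 212 - 4q_N - (1/2)(q_M) = 0.
So q_M = (165 - (1/2)q_N)/4 and q_N = (212 - (1/2)q_M)/4.
Solving the pair: q_M = 35.1746, q_N = 48.6032.

48.60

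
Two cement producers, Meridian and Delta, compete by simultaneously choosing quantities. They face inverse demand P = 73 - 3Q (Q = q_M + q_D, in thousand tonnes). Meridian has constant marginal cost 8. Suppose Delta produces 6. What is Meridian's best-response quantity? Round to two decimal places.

With the rival's output fixed at 6, Meridian's profit is π_M = (73 - 3·6 - 3q_M)q_M - (8q_M) = (55 - 3q_M)q_M - (8q_M).
∂π_M/∂q_M = 47 - 6q_M = 0, so q_M = 47/6.

7.83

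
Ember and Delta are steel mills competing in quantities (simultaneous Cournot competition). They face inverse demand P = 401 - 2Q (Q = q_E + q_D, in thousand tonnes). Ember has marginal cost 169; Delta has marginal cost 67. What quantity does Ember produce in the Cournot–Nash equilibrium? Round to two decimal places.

Ember's profit: π_E = (401 - 2Q)q_E - (169q_E). Setting ∂π_E/∂q_E = 0: 232 - 4q_E - 2(q_D) = 0.
Delta's first-order condition: 334 - 4q_D - 2(q_E) = 0.
Best responses: q_E = (232 - 2q_D)/4, q_D = (334 - 2q_E)/4.
Substituting one into the other gives q_E = 65/3 and q_D = 218/3.

21.67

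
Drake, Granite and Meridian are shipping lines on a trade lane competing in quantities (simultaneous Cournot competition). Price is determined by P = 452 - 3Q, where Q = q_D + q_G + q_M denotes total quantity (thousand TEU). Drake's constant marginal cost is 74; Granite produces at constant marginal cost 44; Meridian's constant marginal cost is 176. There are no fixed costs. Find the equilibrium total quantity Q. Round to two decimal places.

88.50

Drake's profit: π_D = (452 - 3Q)q_D - (74q_D). Setting ∂π_D/∂q_D = 0: 378 - 6q_D - 3(q_G + q_M) = 0.
Granite's first-order condition: 408 - 6q_G - 3(q_D + q_M) = 0.
Meridian's first-order condition: 276 - 6q_M - 3(q_D + q_G) = 0.
Summing all 3 equations gives 1062 − 12Q = 0, hence Q = 177/2.
Back-substituting: q_D = (378 − 531/2)/3 = 75/2, q_G = (408 − 531/2)/3 = 95/2, q_M = (276 − 531/2)/3 = 7/2.
Total output Q = 75/2 + 95/2 + 7/2 = 177/2.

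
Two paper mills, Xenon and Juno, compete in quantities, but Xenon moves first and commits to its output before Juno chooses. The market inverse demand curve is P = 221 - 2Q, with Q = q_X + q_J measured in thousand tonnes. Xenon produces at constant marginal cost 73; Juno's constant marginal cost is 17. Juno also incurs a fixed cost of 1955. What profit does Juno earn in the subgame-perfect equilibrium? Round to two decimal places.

1165.50

The follower Juno best-responds to any q_X: π_J = (221 - 2Q)q_J - 17q_J.
Follower FOC: 204 - 2q_X - 4q_J = 0, so q_J(q_X) = (204 - 2q_X)/4.
Xenon substitutes q_J(q_X) into its own profit: π_X = q_X(221 - 2q_X - (204 - 2q_X)/2) - 73q_X = (119 - q_X)q_X - 73q_X.
Leader FOC: 46 - 2q_X = 0, so q_X = 23.
Then q_J = (204 - 2·23)/4 = 79/2.
Price P = 221 - 2·(125/2) = 96.
Juno's profit: (96 - 17)·(79/2) - 1955 = 1165.5000.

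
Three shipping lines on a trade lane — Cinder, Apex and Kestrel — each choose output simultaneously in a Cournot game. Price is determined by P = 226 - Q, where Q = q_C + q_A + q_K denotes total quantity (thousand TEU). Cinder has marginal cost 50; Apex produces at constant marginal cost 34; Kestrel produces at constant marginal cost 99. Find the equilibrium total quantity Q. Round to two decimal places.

123.75

Cinder's profit: π_C = (226 - Q)q_C - (50q_C). Setting ∂π_C/∂q_C = 0: 176 - 2q_C - (q_A + q_K) = 0.
Apex's first-order condition: 192 - 2q_A - (q_C + q_K) = 0.
Kestrel's profit: π_K = (226 - Q)q_K - (99q_K). Setting ∂π_K/∂q_K = 0: 127 - 2q_K - (q_C + q_A) = 0.
Adding the 3 conditions: 495 − 2Q − 2Q = 0, i.e. Q = 495/4.
Back-substituting: q_C = (176 − 495/4) = 209/4, q_A = (192 − 495/4) = 273/4, q_K = (127 − 495/4) = 13/4.
Total output Q = 209/4 + 273/4 + 13/4 = 495/4.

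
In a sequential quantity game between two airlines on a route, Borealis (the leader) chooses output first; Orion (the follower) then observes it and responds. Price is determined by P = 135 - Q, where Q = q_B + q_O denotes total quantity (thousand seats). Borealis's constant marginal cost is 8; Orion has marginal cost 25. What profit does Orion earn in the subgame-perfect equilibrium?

361

The follower Orion best-responds to any q_B: π_O = (135 - Q)q_O - 25q_O.
Follower FOC: 110 - q_B - 2q_O = 0, so q_O(q_B) = (110 - q_B)/2.
Borealis substitutes q_O(q_B) into its own profit: π_B = q_B(135 - q_B - (110 - q_B)/2) - 8q_B = (80 - (1/2)q_B)q_B - 8q_B.
Leader FOC: 72 - q_B = 0, so q_B = 72.
Then q_O = (110 - 72)/2 = 19.
Price P = 135 - 91 = 44.
Orion's profit: (44 - 25)·19 = 361.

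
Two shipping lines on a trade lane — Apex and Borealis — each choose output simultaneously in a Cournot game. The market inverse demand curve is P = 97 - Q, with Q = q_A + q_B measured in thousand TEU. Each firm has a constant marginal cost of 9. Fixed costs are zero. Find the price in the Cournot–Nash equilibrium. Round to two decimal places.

38.33

Each firm earns π_i = (97 - Q)q_i - 9q_i.
First-order condition (treating rivals' output as given): 88 - 2q_i - q_j = 0.
With identical firms every q_j equals q_i, so q_j = q_i and 88 = 3q_i, giving q_i = 88/3.
Total output Q = 176/3, so price P = 97 - 176/3 = 115/3.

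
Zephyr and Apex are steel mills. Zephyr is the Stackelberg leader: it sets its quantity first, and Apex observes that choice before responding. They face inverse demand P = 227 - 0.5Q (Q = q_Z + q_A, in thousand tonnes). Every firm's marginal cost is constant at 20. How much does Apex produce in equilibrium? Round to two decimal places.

103.50

The follower Apex best-responds to any q_Z: π_A = (227 - 0.5Q)q_A - 20q_A.
Follower FOC: 207 - (1/2)q_Z - q_A = 0, so q_A(q_Z) = (207 - (1/2)q_Z).
Zephyr substitutes q_A(q_Z) into its own profit: π_Z = q_Z(227 - (1/2)q_Z - (207 - (1/2)q_Z)/2) - 20q_Z = (247/2 - (1/4)q_Z)q_Z - 20q_Z.
The leader's first-order condition 207/2 - (1/2)q_Z = 0 yields q_Z = 207.
Then q_A = (207 - (1/2)·207) = 207/2.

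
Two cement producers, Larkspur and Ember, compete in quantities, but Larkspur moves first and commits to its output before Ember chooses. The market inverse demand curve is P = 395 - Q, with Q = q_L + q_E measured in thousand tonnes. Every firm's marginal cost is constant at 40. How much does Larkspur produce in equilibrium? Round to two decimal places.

177.50

Solve by backward induction. Given q_L, the follower Ember maximises π_E = (395 - q_L - q_E)q_E - 40q_E.
Follower FOC: 355 - q_L - 2q_E = 0, so q_E(q_L) = (355 - q_L)/2.
The leader anticipates this reaction. Substituting into P = 395 - Q gives P = 435/2 - (1/2)q_L, so π_L = (435/2 - (1/2)q_L)q_L - 40q_L.
The leader's first-order condition 355/2 - q_L = 0 yields q_L = 355/2.
Then q_E = (355 - 355/2)/2 = 355/4.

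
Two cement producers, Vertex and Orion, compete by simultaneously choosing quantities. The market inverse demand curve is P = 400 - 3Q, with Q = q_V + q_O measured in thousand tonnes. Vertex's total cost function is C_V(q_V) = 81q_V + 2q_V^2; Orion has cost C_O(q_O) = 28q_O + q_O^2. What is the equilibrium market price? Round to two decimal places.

Vertex's profit: π_V = (400 - 3Q)q_V - (81q_V + 2q_V²). Setting ∂π_V/∂q_V = 0: 319 - 10q_V - 3(q_O) = 0.
Orion's profit: π_O = (400 - 3Q)q_O - (28q_O + q_O²). Setting ∂π_O/∂q_O = 0: 372 - 8q_O - 3(q_V) = 0.
So q_V = (319 - 3q_O)/10 and q_O = (372 - 3q_V)/8.
Substituting one into the other gives q_V = 1436/71 and q_O = 38.9155.
Total output Q = 59.1408, so price P = 400 - 3·59.1408 = 222.5775.

222.58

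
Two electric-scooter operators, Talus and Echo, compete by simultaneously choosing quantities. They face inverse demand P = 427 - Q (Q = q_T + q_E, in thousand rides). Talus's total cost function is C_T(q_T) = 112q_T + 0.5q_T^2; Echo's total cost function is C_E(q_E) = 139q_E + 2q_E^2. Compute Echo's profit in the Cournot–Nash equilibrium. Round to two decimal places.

3128.73

Talus's profit: π_T = (427 - Q)q_T - (112q_T + (1/2)q_T²). Setting ∂π_T/∂q_T = 0: 315 - 3q_T - (q_E) = 0.
Echo's profit: π_E = (427 - Q)q_E - (139q_E + 2q_E²). Setting ∂π_E/∂q_E = 0: 288 - 6q_E - (q_T) = 0.
Best responses: q_T = (315 - q_E)/3, q_E = (288 - q_T)/6.
Substituting one into the other gives q_T = 1602/17 and q_E = 549/17.
Price P = 427 - 126.5294 = 300.4706.
Echo's profit: 300.4706·(549/17) - 139·(549/17) - 2(549/17)² = 3128.7301.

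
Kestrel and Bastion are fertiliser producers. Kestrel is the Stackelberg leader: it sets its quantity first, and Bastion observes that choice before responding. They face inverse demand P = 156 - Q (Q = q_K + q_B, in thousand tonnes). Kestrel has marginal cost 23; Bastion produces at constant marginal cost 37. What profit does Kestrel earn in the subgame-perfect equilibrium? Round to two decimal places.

2701.13

The follower Bastion best-responds to any q_K: π_B = (156 - Q)q_B - 37q_B.
Follower FOC: 119 - q_K - 2q_B = 0, so q_B(q_K) = (119 - q_K)/2.
The leader anticipates this reaction. Substituting into P = 156 - Q gives P = 193/2 - (1/2)q_K, so π_K = (193/2 - (1/2)q_K)q_K - 23q_K.
Leader FOC: 147/2 - q_K = 0, so q_K = 147/2.
Then q_B = (119 - 147/2)/2 = 91/4.
Price P = 156 - 385/4 = 239/4.
Kestrel's profit: (239/4 - 23)·(147/2) = 2701.1250.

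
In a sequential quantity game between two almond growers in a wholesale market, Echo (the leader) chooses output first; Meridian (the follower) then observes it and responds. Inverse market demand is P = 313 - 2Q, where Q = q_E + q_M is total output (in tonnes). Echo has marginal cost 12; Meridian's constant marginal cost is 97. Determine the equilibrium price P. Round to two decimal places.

108.50

Solve by backward induction. Given q_E, the follower Meridian maximises π_M = (313 - 2q_E - 2q_M)q_M - 97q_M.
Follower FOC: 216 - 2q_E - 4q_M = 0, so q_M(q_E) = (216 - 2q_E)/4.
Echo substitutes q_M(q_E) into its own profit: π_E = q_E(313 - 2q_E - (216 - 2q_E)/2) - 12q_E = (205 - q_E)q_E - 12q_E.
The leader's first-order condition 193 - 2q_E = 0 yields q_E = 193/2.
Then q_M = (216 - 2·(193/2))/4 = 23/4.
Total output Q = 409/4, so price P = 313 - 2·(409/4) = 217/2.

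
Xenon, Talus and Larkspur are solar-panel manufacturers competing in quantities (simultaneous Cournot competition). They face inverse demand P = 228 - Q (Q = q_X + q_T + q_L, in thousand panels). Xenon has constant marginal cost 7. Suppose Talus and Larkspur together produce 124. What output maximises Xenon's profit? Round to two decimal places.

48.50

With rivals' combined output fixed at 124, Xenon's profit is π_X = (228 - 124 - q_X)q_X - (7q_X) = (104 - q_X)q_X - (7q_X).
∂π_X/∂q_X = 97 - 2q_X = 0, so q_X = 97/2.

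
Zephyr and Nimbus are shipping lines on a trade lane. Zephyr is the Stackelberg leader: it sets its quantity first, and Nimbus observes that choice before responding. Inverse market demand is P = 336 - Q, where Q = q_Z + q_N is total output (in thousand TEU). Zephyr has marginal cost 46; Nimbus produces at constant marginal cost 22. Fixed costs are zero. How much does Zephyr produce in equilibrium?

133

The follower Nimbus best-responds to any q_Z: π_N = (336 - Q)q_N - 22q_N.
Follower FOC: 314 - q_Z - 2q_N = 0, so q_N(q_Z) = (314 - q_Z)/2.
The leader anticipates this reaction. Substituting into P = 336 - Q gives P = 179 - (1/2)q_Z, so π_Z = (179 - (1/2)q_Z)q_Z - 46q_Z.
Leader FOC: 133 - q_Z = 0, so q_Z = 133.
Then q_N = (314 - 133)/2 = 181/2.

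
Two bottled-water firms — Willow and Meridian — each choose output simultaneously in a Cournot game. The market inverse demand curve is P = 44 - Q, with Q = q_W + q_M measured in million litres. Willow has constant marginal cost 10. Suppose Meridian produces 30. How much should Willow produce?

2

With the rival's output fixed at 30, Willow's profit is π_W = (44 - 30 - q_W)q_W - (10q_W) = (14 - q_W)q_W - (10q_W).
∂π_W/∂q_W = 4 - 2q_W = 0, so q_W = 2.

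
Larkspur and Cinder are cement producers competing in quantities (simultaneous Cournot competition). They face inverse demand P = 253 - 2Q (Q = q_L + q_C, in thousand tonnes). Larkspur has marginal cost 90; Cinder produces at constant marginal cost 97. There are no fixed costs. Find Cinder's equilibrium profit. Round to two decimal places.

1233.39

Larkspur's profit: π_L = (253 - 2Q)q_L - (90q_L). Setting ∂π_L/∂q_L = 0: 163 - 4q_L - 2(q_C) = 0.
Cinder's profit: π_C = (253 - 2Q)q_C - (97q_C). Setting ∂π_C/∂q_C = 0: 156 - 4q_C - 2(q_L) = 0.
So q_L = (163 - 2q_C)/4 and q_C = (156 - 2q_L)/4.
Substituting one into the other gives q_L = 85/3 and q_C = 149/6.
Price P = 253 - 2·(319/6) = 440/3.
Cinder's profit: (440/3 - 97)·(149/6) = 1233.3889.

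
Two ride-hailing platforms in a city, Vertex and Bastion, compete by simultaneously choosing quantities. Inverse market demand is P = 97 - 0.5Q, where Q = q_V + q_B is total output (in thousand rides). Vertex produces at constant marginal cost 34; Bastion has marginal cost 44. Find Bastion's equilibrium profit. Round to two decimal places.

410.89

Vertex's profit: π_V = (97 - 0.5Q)q_V - (34q_V). Setting ∂π_V/∂q_V = 0: 63 - q_V - (1/2)(q_B) = 0.
Bastion's profit: π_B = (97 - 0.5Q)q_B - (44q_B). Setting ∂π_B/∂q_B = 0: 53 - q_B - (1/2)(q_V) = 0.
Rearranging gives the reaction functions q_V = (63 - (1/2)q_B) and q_B = (53 - (1/2)q_V).
Substituting one into the other gives q_V = 146/3 and q_B = 86/3.
Price P = 97 - (1/2)·(232/3) = 175/3.
Bastion's profit: (175/3 - 44)·(86/3) = 410.8889.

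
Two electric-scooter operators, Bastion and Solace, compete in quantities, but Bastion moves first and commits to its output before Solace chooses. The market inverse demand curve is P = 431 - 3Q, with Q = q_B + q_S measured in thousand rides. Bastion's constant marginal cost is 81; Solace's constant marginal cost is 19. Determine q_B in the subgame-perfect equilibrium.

The follower Solace best-responds to any q_B: π_S = (431 - 3Q)q_S - 19q_S.
Follower FOC: 412 - 3q_B - 6q_S = 0, so q_S(q_B) = (412 - 3q_B)/6.
The leader anticipates this reaction. Substituting into P = 431 - 3Q gives P = 225 - (3/2)q_B, so π_B = (225 - (3/2)q_B)q_B - 81q_B.
The leader's first-order condition 144 - 3q_B = 0 yields q_B = 48.
Then q_S = (412 - 3·48)/6 = 134/3.

48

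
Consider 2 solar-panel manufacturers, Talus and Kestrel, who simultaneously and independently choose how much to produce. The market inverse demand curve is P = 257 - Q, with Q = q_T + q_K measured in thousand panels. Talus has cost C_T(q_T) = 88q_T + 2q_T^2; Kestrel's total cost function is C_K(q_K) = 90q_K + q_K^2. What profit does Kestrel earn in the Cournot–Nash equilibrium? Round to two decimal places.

Talus's profit: π_T = (257 - Q)q_T - (88q_T + 2q_T²). Setting ∂π_T/∂q_T = 0: 169 - 6q_T - (q_K) = 0.
Kestrel's profit: π_K = (257 - Q)q_K - (90q_K + q_K²). Setting ∂π_K/∂q_K = 0: 167 - 4q_K - (q_T) = 0.
So q_T = (169 - q_K)/6 and q_K = (167 - q_T)/4.
Solving the pair: q_T = 509/23, q_K = 833/23.
Price P = 257 - 1342/23 = 198.6522.
Kestrel's profit: 198.6522·(833/23) - 90·(833/23) - (833/23)² = 2623.3989.

2623.40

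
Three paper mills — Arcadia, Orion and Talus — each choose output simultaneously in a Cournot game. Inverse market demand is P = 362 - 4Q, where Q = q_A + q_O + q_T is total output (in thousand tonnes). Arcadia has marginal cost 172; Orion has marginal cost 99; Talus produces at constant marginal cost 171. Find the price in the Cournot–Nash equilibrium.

Arcadia's profit: π_A = (362 - 4Q)q_A - (172q_A). Setting ∂π_A/∂q_A = 0: 190 - 8q_A - 4(q_O + q_T) = 0.
Orion's profit: π_O = (362 - 4Q)q_O - (99q_O). Setting ∂π_O/∂q_O = 0: 263 - 8q_O - 4(q_A + q_T) = 0.
Talus's first-order condition: 191 - 8q_T - 4(q_A + q_O) = 0.
Adding the 3 conditions: 644 − 8Q − 8Q = 0, i.e. Q = 161/4.
Back-substituting: q_A = (190 − 161)/4 = 29/4, q_O = (263 − 161)/4 = 51/2, q_T = (191 − 161)/4 = 15/2.
Total output Q = 161/4, so price P = 362 - 4·(161/4) = 201.

201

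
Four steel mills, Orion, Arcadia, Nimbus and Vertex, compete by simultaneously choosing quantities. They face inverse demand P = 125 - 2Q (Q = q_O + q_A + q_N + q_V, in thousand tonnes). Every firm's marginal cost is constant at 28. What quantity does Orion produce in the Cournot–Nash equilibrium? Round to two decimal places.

Each firm earns π_i = (125 - 2Q)q_i - 28q_i.
Setting ∂π_i/∂q_i = 0 with rivals' quantities fixed: 97 - 4q_i - 2·Σ_{j≠i} q_j = 0.
With identical firms every q_j equals q_i, so Σ_{j≠i} q_j = 3q_i and 97 = 10q_i, giving q_i = 97/10.

9.70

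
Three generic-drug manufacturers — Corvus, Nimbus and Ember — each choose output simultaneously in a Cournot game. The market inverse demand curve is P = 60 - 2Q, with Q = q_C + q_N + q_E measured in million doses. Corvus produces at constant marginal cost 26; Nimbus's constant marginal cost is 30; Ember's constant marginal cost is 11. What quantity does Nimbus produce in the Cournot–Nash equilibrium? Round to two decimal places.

0.88

Corvus's profit: π_C = (60 - 2Q)q_C - (26q_C). Setting ∂π_C/∂q_C = 0: 34 - 4q_C - 2(q_N + q_E) = 0.
Nimbus's profit: π_N = (60 - 2Q)q_N - (30q_N). Setting ∂π_N/∂q_N = 0: 30 - 4q_N - 2(q_C + q_E) = 0.
Ember's first-order condition: 49 - 4q_E - 2(q_C + q_N) = 0.
Adding the 3 first-order conditions: 113 − 8Q = 0, so Q = 113/8.
Back-substituting: q_C = (34 − 113/4)/2 = 23/8, q_N = (30 − 113/4)/2 = 7/8, q_E = (49 − 113/4)/2 = 83/8.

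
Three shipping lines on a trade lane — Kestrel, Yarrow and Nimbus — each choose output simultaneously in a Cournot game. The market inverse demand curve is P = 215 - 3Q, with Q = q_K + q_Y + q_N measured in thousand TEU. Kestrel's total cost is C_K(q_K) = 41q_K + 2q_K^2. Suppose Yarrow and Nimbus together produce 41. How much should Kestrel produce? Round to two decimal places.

With rivals' combined output fixed at 41, Kestrel's profit is π_K = (215 - 3·41 - 3q_K)q_K - (41q_K + 2q_K²) = (92 - 3q_K)q_K - (41q_K + 2q_K²).
∂π_K/∂q_K = 51 - 10q_K = 0, so q_K = 51/10.

5.10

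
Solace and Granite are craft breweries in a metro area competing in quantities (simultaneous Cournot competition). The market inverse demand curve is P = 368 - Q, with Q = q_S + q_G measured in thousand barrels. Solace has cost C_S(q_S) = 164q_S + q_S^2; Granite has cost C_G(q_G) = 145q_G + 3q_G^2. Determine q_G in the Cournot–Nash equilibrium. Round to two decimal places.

Solace's profit: π_S = (368 - Q)q_S - (164q_S + q_S²). Setting ∂π_S/∂q_S = 0: 204 - 4q_S - (q_G) = 0.
Granite's profit: π_G = (368 - Q)q_G - (145q_G + 3q_G²). Setting ∂π_G/∂q_G = 0: 223 - 8q_G - (q_S) = 0.
Best responses: q_S = (204 - q_G)/4, q_G = (223 - q_S)/8.
Solving the pair: q_S = 1409/31, q_G = 688/31.

22.19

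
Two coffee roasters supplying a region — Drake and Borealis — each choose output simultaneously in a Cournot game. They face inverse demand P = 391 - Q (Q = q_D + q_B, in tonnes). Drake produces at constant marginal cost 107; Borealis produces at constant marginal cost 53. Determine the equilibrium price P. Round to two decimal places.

Drake's profit: π_D = (391 - Q)q_D - (107q_D). Setting ∂π_D/∂q_D = 0: 284 - 2q_D - (q_B) = 0.
Borealis's first-order condition: 338 - 2q_B - (q_D) = 0.
So q_D = (284 - q_B)/2 and q_B = (338 - q_D)/2.
Solving the pair: q_D = 230/3, q_B = 392/3.
Total output Q = 622/3, so price P = 391 - 622/3 = 551/3.

183.67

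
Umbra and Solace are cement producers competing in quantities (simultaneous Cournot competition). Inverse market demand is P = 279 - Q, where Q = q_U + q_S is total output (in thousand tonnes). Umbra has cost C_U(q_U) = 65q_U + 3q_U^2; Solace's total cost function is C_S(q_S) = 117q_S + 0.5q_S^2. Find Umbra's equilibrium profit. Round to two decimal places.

1742.16

Umbra's profit: π_U = (279 - Q)q_U - (65q_U + 3q_U²). Setting ∂π_U/∂q_U = 0: 214 - 8q_U - (q_S) = 0.
Solace's first-order condition: 162 - 3q_S - (q_U) = 0.
Rearranging gives the reaction functions q_U = (214 - q_S)/8 and q_S = (162 - q_U)/3.
Substituting one into the other gives q_U = 480/23 and q_S = 1082/23.
Price P = 279 - 1562/23 = 211.0870.
Umbra's profit: 211.0870·(480/23) - 65·(480/23) - 3(480/23)² = 1742.1550.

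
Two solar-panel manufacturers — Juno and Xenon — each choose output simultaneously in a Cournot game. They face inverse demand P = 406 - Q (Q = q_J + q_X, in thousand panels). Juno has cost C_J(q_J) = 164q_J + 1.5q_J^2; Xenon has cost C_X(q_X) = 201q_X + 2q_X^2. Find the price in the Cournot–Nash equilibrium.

Juno's profit: π_J = (406 - Q)q_J - (164q_J + (3/2)q_J²). Setting ∂π_J/∂q_J = 0: 242 - 5q_J - (q_X) = 0.
Xenon's profit: π_X = (406 - Q)q_X - (201q_X + 2q_X²). Setting ∂π_X/∂q_X = 0: 205 - 6q_X - (q_J) = 0.
Rearranging gives the reaction functions q_J = (242 - q_X)/5 and q_X = (205 - q_J)/6.
Substituting one into the other gives q_J = 43 and q_X = 27.
Total output Q = 70, so price P = 406 - 70 = 336.

336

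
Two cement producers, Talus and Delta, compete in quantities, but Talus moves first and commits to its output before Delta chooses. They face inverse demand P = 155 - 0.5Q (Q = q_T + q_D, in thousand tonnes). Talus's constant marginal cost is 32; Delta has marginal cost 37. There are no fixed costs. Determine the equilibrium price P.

Solve by backward induction. Given q_T, the follower Delta maximises π_D = (155 - (1/2)q_T - (1/2)q_D)q_D - 37q_D.
∂π_D/∂q_D = 118 - (1/2)q_T - q_D = 0 gives the reaction function q_D = (118 - (1/2)q_T).
The leader anticipates this reaction. Substituting into P = 155 - 0.5Q gives P = 96 - (1/4)q_T, so π_T = (96 - (1/4)q_T)q_T - 32q_T.
The leader's first-order condition 64 - (1/2)q_T = 0 yields q_T = 128.
Then q_D = (118 - (1/2)·128) = 54.
Total output Q = 182, so price P = 155 - (1/2)·182 = 64.

64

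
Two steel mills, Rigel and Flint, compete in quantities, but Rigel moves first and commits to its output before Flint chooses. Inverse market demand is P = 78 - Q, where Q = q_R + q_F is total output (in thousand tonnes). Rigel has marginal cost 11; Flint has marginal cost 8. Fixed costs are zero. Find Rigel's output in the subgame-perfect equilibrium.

Solve by backward induction. Given q_R, the follower Flint maximises π_F = (78 - q_R - q_F)q_F - 8q_F.
∂π_F/∂q_F = 70 - q_R - 2q_F = 0 gives the reaction function q_F = (70 - q_R)/2.
Rigel substitutes q_F(q_R) into its own profit: π_R = q_R(78 - q_R - (70 - q_R)/2) - 11q_R = (43 - (1/2)q_R)q_R - 11q_R.
The leader's first-order condition 32 - q_R = 0 yields q_R = 32.
Then q_F = (70 - 32)/2 = 19.

32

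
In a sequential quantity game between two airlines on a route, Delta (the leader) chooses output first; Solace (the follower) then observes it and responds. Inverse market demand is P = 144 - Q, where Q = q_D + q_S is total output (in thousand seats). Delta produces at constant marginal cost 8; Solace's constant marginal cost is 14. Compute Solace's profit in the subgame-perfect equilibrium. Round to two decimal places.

870.25

The follower Solace best-responds to any q_D: π_S = (144 - Q)q_S - 14q_S.
∂π_S/∂q_S = 130 - q_D - 2q_S = 0 gives the reaction function q_S = (130 - q_D)/2.
Delta substitutes q_S(q_D) into its own profit: π_D = q_D(144 - q_D - (130 - q_D)/2) - 8q_D = (79 - (1/2)q_D)q_D - 8q_D.
The leader's first-order condition 71 - q_D = 0 yields q_D = 71.
Then q_S = (130 - 71)/2 = 59/2.
Price P = 144 - 201/2 = 87/2.
Solace's profit: (87/2 - 14)·(59/2) = 870.2500.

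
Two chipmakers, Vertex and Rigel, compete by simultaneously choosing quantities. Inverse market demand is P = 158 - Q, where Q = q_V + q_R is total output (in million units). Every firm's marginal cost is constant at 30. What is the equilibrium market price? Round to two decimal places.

72.67

A representative firm's profit is π_i = q_i(158 - Q) - 30q_i.
First-order condition (treating rivals' output as given): 128 - 2q_i - q_j = 0.
By symmetry each firm produces the same amount; substituting q_j = q_i yields q_i = 128/3.
Total output Q = 256/3, so price P = 158 - 256/3 = 218/3.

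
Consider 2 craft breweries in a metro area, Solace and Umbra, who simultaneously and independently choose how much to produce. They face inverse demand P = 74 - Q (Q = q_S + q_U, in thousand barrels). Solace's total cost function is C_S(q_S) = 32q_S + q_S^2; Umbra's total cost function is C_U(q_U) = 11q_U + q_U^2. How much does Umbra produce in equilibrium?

Solace's profit: π_S = (74 - Q)q_S - (32q_S + q_S²). Setting ∂π_S/∂q_S = 0: 42 - 4q_S - (q_U) = 0.
Umbra's profit: π_U = (74 - Q)q_U - (11q_U + q_U²). Setting ∂π_U/∂q_U = 0: 63 - 4q_U - (q_S) = 0.
Rearranging gives the reaction functions q_S = (42 - q_U)/4 and q_U = (63 - q_S)/4.
Solving the pair: q_S = 7, q_U = 14.

14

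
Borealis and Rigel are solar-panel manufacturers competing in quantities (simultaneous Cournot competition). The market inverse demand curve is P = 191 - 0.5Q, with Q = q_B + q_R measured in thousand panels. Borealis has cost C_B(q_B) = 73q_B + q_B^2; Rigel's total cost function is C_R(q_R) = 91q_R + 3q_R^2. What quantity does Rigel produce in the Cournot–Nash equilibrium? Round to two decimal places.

Borealis's profit: π_B = (191 - 0.5Q)q_B - (73q_B + q_B²). Setting ∂π_B/∂q_B = 0: 118 - 3q_B - (1/2)(q_R) = 0.
Rigel's first-order condition: 100 - 7q_R - (1/2)(q_B) = 0.
So q_B = (118 - (1/2)q_R)/3 and q_R = (100 - (1/2)q_B)/7.
Solving the pair: q_B = 37.3976, q_R = 964/83.

11.61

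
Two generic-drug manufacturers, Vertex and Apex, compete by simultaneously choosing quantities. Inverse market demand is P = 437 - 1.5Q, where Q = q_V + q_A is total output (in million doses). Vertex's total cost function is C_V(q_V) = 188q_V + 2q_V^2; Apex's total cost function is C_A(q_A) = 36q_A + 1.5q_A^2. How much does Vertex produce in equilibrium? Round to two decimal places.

22.45

Vertex's profit: π_V = (437 - 1.5Q)q_V - (188q_V + 2q_V²). Setting ∂π_V/∂q_V = 0: 249 - 7q_V - (3/2)(q_A) = 0.
Apex's profit: π_A = (437 - 1.5Q)q_A - (36q_A + (3/2)q_A²). Setting ∂π_A/∂q_A = 0: 401 - 6q_A - (3/2)(q_V) = 0.
Best responses: q_V = (249 - (3/2)q_A)/7, q_A = (401 - (3/2)q_V)/6.
Solving the pair: q_V = 1190/53, q_A = 61.2201.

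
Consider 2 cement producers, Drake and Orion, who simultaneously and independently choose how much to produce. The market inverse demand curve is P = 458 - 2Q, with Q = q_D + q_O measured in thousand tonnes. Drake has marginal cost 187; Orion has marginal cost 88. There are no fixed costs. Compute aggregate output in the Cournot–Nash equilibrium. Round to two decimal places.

Drake's profit: π_D = (458 - 2Q)q_D - (187q_D). Setting ∂π_D/∂q_D = 0: 271 - 4q_D - 2(q_O) = 0.
Orion's profit: π_O = (458 - 2Q)q_O - (88q_O). Setting ∂π_O/∂q_O = 0: 370 - 4q_O - 2(q_D) = 0.
Rearranging gives the reaction functions q_D = (271 - 2q_O)/4 and q_O = (370 - 2q_D)/4.
Solving the pair: q_D = 86/3, q_O = 469/6.
Total output Q = 86/3 + 469/6 = 641/6.

106.83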